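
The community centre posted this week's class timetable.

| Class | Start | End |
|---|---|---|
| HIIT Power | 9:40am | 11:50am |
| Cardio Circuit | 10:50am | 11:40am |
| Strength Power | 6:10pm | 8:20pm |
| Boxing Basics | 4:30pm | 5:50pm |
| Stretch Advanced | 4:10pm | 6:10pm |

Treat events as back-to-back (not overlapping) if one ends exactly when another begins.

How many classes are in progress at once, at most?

Sort all start/end points and keep a running count:
9:40am start HIIT Power → 1
10:50am start Cardio Circuit → 2
11:40am end Cardio Circuit → 1
11:50am end HIIT Power → 0
4:10pm start Stretch Advanced → 1
4:30pm start Boxing Basics → 2
5:50pm end Boxing Basics → 1
6:10pm end Stretch Advanced → 0
6:10pm start Strength Power → 1
8:20pm end Strength Power → 0
Peak is 2, at 10:50am (Cardio Circuit, HIIT Power).

2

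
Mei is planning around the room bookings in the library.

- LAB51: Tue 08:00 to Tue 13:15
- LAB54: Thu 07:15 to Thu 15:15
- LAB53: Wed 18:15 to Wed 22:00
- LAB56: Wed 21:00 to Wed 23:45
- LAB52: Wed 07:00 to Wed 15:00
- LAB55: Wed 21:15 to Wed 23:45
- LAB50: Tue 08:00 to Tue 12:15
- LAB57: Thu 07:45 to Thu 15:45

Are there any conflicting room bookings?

Yes

Sorted by start: LAB50, LAB51, LAB52, LAB53, LAB56, LAB55, LAB54, LAB57.
LAB51 starts before LAB50 ends → LAB50 and LAB51 overlap.
That's a conflict, so the schedule is not conflict-free.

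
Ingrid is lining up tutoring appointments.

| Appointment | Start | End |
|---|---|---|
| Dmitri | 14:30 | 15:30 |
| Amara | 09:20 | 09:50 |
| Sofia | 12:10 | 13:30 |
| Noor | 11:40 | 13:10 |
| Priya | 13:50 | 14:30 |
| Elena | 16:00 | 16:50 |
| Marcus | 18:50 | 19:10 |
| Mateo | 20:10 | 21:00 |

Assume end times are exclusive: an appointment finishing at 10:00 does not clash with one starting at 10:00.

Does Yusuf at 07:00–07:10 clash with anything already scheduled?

No — it doesn't clash with anything

Amara: starts 09:20 at or after Yusuf ends 07:10 → clear.
Noor: starts 11:40 at or after Yusuf ends 07:10 → clear.
Sofia: starts 12:10 at or after Yusuf ends 07:10 → clear.
Priya: starts 13:50 at or after Yusuf ends 07:10 → clear.
Dmitri: starts 14:30 at or after Yusuf ends 07:10 → clear.
Elena: starts 16:00 at or after Yusuf ends 07:10 → clear.
Marcus: starts 18:50 at or after Yusuf ends 07:10 → clear.
Mateo: starts 20:10 at or after Yusuf ends 07:10 → clear.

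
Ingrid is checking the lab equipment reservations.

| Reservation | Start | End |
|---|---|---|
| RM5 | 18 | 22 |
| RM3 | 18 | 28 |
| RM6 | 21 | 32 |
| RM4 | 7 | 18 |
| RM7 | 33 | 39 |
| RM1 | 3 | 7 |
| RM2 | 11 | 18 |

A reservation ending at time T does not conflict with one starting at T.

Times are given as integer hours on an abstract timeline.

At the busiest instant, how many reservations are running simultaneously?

Walk through starts and ends in time order (an end at T is processed before a start at T):
3 start RM1 → 1
7 end RM1 → 0
7 start RM4 → 1
11 start RM2 → 2
18 end RM2 → 1
18 end RM4 → 0
18 start RM3 → 1
18 start RM5 → 2
21 start RM6 → 3
22 end RM5 → 2
28 end RM3 → 1
32 end RM6 → 0
33 start RM7 → 1
39 end RM7 → 0
Peak is 3, at 21 (RM3, RM5, RM6).

3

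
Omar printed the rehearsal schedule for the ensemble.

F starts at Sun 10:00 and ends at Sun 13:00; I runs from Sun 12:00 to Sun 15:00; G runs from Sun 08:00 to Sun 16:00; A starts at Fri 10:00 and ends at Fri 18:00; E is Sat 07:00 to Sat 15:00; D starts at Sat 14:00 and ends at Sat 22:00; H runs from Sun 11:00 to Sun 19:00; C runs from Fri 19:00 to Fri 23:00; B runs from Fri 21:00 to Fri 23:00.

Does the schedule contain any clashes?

Sorted by start: A, C, B, E, D, G, F, H, I.
C starts after A ends; A is clear from here.
B starts before C ends → C and B overlap.
That's a conflict, so the schedule is not conflict-free.

Yes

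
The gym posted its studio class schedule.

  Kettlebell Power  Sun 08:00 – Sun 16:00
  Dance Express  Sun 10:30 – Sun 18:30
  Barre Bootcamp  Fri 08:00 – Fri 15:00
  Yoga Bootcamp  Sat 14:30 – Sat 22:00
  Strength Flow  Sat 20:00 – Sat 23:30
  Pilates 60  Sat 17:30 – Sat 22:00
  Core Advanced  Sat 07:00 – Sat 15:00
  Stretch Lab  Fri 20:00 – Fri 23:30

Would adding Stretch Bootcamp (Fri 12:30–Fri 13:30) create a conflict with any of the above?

Barre Bootcamp: starts Fri 08:00 before Stretch Bootcamp ends Fri 13:30, and ends Fri 15:00 after Stretch Bootcamp starts Fri 12:30 → overlap.
Stretch Lab: starts Fri 20:00 at or after Stretch Bootcamp ends Fri 13:30 → clear.
Core Advanced: starts Sat 07:00 at or after Stretch Bootcamp ends Fri 13:30 → clear.
Yoga Bootcamp: starts Sat 14:30 at or after Stretch Bootcamp ends Fri 13:30 → clear.
Pilates 60: starts Sat 17:30 at or after Stretch Bootcamp ends Fri 13:30 → clear.
Strength Flow: starts Sat 20:00 at or after Stretch Bootcamp ends Fri 13:30 → clear.
Kettlebell Power: starts Sun 08:00 at or after Stretch Bootcamp ends Fri 13:30 → clear.
Dance Express: starts Sun 10:30 at or after Stretch Bootcamp ends Fri 13:30 → clear.
Stretch Bootcamp overlaps Barre Bootcamp.

Yes — it overlaps Barre Bootcamp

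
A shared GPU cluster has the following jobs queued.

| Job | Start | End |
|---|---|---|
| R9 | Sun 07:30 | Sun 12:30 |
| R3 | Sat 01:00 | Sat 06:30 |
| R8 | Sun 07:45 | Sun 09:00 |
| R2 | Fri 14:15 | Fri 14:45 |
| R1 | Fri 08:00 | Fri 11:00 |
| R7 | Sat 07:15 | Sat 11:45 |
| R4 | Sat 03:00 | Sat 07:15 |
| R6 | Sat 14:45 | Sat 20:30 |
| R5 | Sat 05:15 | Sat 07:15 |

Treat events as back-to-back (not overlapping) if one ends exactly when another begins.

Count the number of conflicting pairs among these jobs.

Sorted by start: R1, R2, R3, R4, R5, R7, R6, R9, R8.
R2 starts after R1 ends; R1 is clear from here.
R3 starts after R2 ends; R2 is clear from here.
R4 starts before R3 ends → R3 and R4 overlap.
R5 starts before R3 ends → R3 and R5 overlap.
R7 starts after R3 ends; R3 is clear from here.
R5 starts before R4 ends → R4 and R5 overlap.
R7 starts exactly when R4 ends (back-to-back, no overlap); R4 is clear from here.
R7 starts exactly when R5 ends (back-to-back, no overlap); R5 is clear from here.
R6 starts after R7 ends; R7 is clear from here.
R9 starts after R6 ends; R6 is clear from here.
R8 starts before R9 ends → R9 and R8 overlap.
Overlapping pairs: R3 & R4, R3 & R5, R4 & R5, R8 & R9 — 4 in total.

4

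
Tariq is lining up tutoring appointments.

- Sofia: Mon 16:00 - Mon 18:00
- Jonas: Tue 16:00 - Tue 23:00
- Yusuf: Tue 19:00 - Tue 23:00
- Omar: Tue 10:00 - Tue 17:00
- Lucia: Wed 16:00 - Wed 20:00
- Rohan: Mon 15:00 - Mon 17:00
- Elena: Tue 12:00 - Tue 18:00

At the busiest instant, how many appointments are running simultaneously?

Walk through starts and ends in time order (an end at T is processed before a start at T):
Mon 15:00 start Rohan → 1
Mon 16:00 start Sofia → 2
Mon 17:00 end Rohan → 1
Mon 18:00 end Sofia → 0
Tue 10:00 start Omar → 1
Tue 12:00 start Elena → 2
Tue 16:00 start Jonas → 3
Tue 17:00 end Omar → 2
Tue 18:00 end Elena → 1
Tue 19:00 start Yusuf → 2
Tue 23:00 end Jonas → 1
Tue 23:00 end Yusuf → 0
Wed 16:00 start Lucia → 1
Wed 20:00 end Lucia → 0
Peak is 3, at Tue 16:00 (Elena, Jonas, Omar).

3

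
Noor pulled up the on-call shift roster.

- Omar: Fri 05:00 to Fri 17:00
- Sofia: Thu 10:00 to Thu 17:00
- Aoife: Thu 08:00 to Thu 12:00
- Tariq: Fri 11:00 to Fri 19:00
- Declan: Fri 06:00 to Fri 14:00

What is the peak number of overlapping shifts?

Walk through starts and ends in time order (an end at T is processed before a start at T):
Thu 08:00 start Aoife → 1
Thu 10:00 start Sofia → 2
Thu 12:00 end Aoife → 1
Thu 17:00 end Sofia → 0
Fri 05:00 start Omar → 1
Fri 06:00 start Declan → 2
Fri 11:00 start Tariq → 3
Fri 14:00 end Declan → 2
Fri 17:00 end Omar → 1
Fri 19:00 end Tariq → 0
Peak is 3, at Fri 11:00 (Declan, Omar, Tariq).

3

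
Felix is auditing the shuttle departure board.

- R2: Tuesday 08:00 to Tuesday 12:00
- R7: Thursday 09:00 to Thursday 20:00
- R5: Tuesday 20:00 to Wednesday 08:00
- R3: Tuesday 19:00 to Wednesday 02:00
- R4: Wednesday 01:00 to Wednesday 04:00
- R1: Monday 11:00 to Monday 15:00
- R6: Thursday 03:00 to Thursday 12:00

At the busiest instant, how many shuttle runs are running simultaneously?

3

Sort all start/end points and keep a running count:
Monday 11:00 start R1 → 1
Monday 15:00 end R1 → 0
Tuesday 08:00 start R2 → 1
Tuesday 12:00 end R2 → 0
Tuesday 19:00 start R3 → 1
Tuesday 20:00 start R5 → 2
Wednesday 01:00 start R4 → 3
Wednesday 02:00 end R3 → 2
Wednesday 04:00 end R4 → 1
Wednesday 08:00 end R5 → 0
Thursday 03:00 start R6 → 1
Thursday 09:00 start R7 → 2
Thursday 12:00 end R6 → 1
Thursday 20:00 end R7 → 0
Peak is 3, at Wednesday 01:00 (R3, R4, R5).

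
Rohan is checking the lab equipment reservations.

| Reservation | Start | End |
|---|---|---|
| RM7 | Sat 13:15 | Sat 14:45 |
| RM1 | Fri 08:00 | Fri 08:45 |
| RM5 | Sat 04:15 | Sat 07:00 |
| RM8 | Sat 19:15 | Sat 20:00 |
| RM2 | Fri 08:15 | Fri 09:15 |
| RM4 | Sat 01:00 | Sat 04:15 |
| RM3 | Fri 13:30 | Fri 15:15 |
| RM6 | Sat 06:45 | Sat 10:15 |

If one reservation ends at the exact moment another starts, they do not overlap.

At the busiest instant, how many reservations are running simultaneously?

Sweep the timeline, counting +1 at each start and −1 at each end (ends before starts at a tie):
Fri 08:00 start RM1 → 1
Fri 08:15 start RM2 → 2
Fri 08:45 end RM1 → 1
Fri 09:15 end RM2 → 0
Fri 13:30 start RM3 → 1
Fri 15:15 end RM3 → 0
Sat 01:00 start RM4 → 1
Sat 04:15 end RM4 → 0
Sat 04:15 start RM5 → 1
Sat 06:45 start RM6 → 2
Sat 07:00 end RM5 → 1
Sat 10:15 end RM6 → 0
Sat 13:15 start RM7 → 1
Sat 14:45 end RM7 → 0
Sat 19:15 start RM8 → 1
Sat 20:00 end RM8 → 0
Peak is 2, at Fri 08:15 (RM1, RM2).

2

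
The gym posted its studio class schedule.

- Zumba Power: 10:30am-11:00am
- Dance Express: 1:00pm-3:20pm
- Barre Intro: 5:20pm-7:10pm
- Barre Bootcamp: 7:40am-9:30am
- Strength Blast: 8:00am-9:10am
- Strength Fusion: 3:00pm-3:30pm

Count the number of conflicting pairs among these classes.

Check each pair: they overlap iff neither finishes before the other starts.
Sorted by start: Barre Bootcamp, Strength Blast, Zumba Power, Dance Express, Strength Fusion, Barre Intro.
Strength Blast starts before Barre Bootcamp ends → Barre Bootcamp and Strength Blast overlap.
Zumba Power starts after Barre Bootcamp ends; Barre Bootcamp is clear from here.
Zumba Power starts after Strength Blast ends; Strength Blast is clear from here.
Dance Express starts after Zumba Power ends; Zumba Power is clear from here.
Strength Fusion starts before Dance Express ends → Dance Express and Strength Fusion overlap.
Barre Intro starts after Dance Express ends.
Barre Intro starts after Strength Fusion ends.
Overlapping pairs: Barre Bootcamp & Strength Blast, Dance Express & Strength Fusion — 2 in total.

2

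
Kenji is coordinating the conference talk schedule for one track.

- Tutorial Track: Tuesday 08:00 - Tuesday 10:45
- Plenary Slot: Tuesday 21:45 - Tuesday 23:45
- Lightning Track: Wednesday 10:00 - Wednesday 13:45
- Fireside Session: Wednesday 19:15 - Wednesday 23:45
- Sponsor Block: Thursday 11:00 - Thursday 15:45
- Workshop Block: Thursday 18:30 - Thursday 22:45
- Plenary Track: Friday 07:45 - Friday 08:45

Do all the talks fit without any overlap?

Yes

Check each pair: they overlap iff neither finishes before the other starts.
Sorted by start: Tutorial Track, Plenary Slot, Lightning Track, Fireside Session, Sponsor Block, Workshop Block, Plenary Track.
Plenary Slot starts after Tutorial Track ends — done with Tutorial Track.
Lightning Track starts after Plenary Slot ends — done with Plenary Slot.
Fireside Session starts after Lightning Track ends — done with Lightning Track.
Sponsor Block starts after Fireside Session ends — done with Fireside Session.
Workshop Block starts after Sponsor Block ends — done with Sponsor Block.
Plenary Track starts after Workshop Block ends.
Every pair is clear; the schedule has no overlaps.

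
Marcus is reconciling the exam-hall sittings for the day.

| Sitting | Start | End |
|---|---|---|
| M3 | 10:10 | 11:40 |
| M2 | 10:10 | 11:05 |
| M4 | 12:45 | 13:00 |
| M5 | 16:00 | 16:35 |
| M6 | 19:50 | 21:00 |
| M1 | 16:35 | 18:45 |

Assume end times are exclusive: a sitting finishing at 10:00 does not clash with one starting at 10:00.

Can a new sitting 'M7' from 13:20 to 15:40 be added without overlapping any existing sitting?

Yes — the slot is free

M2: ends 11:05 at or before M7 starts 13:20 → clear.
M3: ends 11:40 at or before M7 starts 13:20 → clear.
M4: ends 13:00 at or before M7 starts 13:20 → clear.
M5: starts 16:00 at or after M7 ends 15:40 → clear.
M1: starts 16:35 at or after M7 ends 15:40 → clear.
M6: starts 19:50 at or after M7 ends 15:40 → clear.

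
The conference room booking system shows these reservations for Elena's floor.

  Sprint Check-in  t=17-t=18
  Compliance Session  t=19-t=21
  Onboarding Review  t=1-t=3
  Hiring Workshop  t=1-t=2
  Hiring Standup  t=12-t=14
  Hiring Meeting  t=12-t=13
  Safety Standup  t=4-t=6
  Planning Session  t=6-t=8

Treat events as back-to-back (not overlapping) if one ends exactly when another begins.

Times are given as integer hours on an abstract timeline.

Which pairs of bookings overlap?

Sorted by start: Onboarding Review, Hiring Workshop, Safety Standup, Planning Session, Hiring Standup, Hiring Meeting, Sprint Check-in, Compliance Session.
Hiring Workshop starts before Onboarding Review ends → Onboarding Review and Hiring Workshop overlap.
Safety Standup starts after Onboarding Review ends, so nothing later overlaps Onboarding Review either.
Safety Standup starts after Hiring Workshop ends, so nothing later overlaps Hiring Workshop either.
Planning Session starts exactly when Safety Standup ends (back-to-back, no overlap), so nothing later overlaps Safety Standup either.
Hiring Standup starts after Planning Session ends, so nothing later overlaps Planning Session either.
Hiring Meeting starts before Hiring Standup ends → Hiring Standup and Hiring Meeting overlap.
Sprint Check-in starts after Hiring Standup ends, so nothing later overlaps Hiring Standup either.
Sprint Check-in starts after Hiring Meeting ends, so nothing later overlaps Hiring Meeting either.
Compliance Session starts after Sprint Check-in ends.

Hiring Meeting & Hiring Standup, Hiring Workshop & Onboarding Review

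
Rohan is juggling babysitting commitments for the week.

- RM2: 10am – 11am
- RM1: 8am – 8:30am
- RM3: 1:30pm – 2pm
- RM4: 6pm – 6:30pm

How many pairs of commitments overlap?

0

Sorted by start: RM1, RM2, RM3, RM4.
RM2 starts after RM1 ends — done with RM1.
RM3 starts after RM2 ends — done with RM2.
RM4 starts after RM3 ends.
No pair overlaps.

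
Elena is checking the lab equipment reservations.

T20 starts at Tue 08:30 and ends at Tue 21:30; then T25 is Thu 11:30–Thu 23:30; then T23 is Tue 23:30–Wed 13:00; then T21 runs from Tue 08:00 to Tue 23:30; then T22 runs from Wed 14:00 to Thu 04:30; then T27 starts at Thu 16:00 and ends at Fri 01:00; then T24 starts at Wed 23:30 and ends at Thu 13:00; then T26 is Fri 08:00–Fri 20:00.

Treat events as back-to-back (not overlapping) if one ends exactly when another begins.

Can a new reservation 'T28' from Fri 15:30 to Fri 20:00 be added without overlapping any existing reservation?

T21: ends Tue 23:30 at or before T28 starts Fri 15:30 → clear.
T20: ends Tue 21:30 at or before T28 starts Fri 15:30 → clear.
T23: ends Wed 13:00 at or before T28 starts Fri 15:30 → clear.
T22: ends Thu 04:30 at or before T28 starts Fri 15:30 → clear.
T24: ends Thu 13:00 at or before T28 starts Fri 15:30 → clear.
T25: ends Thu 23:30 at or before T28 starts Fri 15:30 → clear.
T27: ends Fri 01:00 at or before T28 starts Fri 15:30 → clear.
T26: starts Fri 08:00 before T28 ends Fri 20:00, and ends Fri 20:00 after T28 starts Fri 15:30 → overlap.
T28 overlaps T26.

No — it overlaps T26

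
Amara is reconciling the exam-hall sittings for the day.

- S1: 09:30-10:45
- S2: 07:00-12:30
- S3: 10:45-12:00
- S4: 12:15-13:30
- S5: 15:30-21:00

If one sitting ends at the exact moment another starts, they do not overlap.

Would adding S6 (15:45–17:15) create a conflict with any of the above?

Yes — it overlaps S5

S2: ends 12:30 at or before S6 starts 15:45 → clear.
S1: ends 10:45 at or before S6 starts 15:45 → clear.
S3: ends 12:00 at or before S6 starts 15:45 → clear.
S4: ends 13:30 at or before S6 starts 15:45 → clear.
S5: starts 15:30 before S6 ends 17:15, and ends 21:00 after S6 starts 15:45 → overlap.
S6 overlaps S5.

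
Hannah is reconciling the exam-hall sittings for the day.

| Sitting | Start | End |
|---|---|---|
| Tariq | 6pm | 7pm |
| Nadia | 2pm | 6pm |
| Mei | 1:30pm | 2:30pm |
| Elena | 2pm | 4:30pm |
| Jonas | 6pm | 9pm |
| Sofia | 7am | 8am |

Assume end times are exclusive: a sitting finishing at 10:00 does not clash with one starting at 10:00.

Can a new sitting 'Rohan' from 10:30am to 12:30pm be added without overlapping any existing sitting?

Yes — the slot is free

Sofia: ends 8am at or before Rohan starts 10:30am → clear.
Mei: starts 1:30pm at or after Rohan ends 12:30pm → clear.
Nadia: starts 2pm at or after Rohan ends 12:30pm → clear.
Elena: starts 2pm at or after Rohan ends 12:30pm → clear.
Tariq: starts 6pm at or after Rohan ends 12:30pm → clear.
Jonas: starts 6pm at or after Rohan ends 12:30pm → clear.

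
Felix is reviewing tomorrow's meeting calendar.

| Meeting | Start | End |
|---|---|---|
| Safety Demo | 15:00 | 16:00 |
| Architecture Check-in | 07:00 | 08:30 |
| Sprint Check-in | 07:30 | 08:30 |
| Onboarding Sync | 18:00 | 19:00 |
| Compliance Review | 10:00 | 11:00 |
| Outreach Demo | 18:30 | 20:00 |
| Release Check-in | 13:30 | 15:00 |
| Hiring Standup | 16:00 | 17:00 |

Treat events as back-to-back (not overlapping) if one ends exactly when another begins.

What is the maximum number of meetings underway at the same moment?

2

Sweep the timeline, counting +1 at each start and −1 at each end (ends before starts at a tie):
07:00 start Architecture Check-in → 1
07:30 start Sprint Check-in → 2
08:30 end Architecture Check-in → 1
08:30 end Sprint Check-in → 0
10:00 start Compliance Review → 1
11:00 end Compliance Review → 0
13:30 start Release Check-in → 1
15:00 end Release Check-in → 0
15:00 start Safety Demo → 1
16:00 end Safety Demo → 0
16:00 start Hiring Standup → 1
17:00 end Hiring Standup → 0
18:00 start Onboarding Sync → 1
18:30 start Outreach Demo → 2
19:00 end Onboarding Sync → 1
20:00 end Outreach Demo → 0
Peak is 2, at 07:30 (Architecture Check-in, Sprint Check-in).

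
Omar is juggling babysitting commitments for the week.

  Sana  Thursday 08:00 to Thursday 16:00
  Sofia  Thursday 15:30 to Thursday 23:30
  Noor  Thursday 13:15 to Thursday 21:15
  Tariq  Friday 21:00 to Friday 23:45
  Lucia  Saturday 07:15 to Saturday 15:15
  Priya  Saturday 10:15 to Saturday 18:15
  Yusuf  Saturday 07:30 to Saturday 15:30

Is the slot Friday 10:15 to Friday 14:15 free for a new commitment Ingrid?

Yes — the slot is free

Sana: ends Thursday 16:00 at or before Ingrid starts Friday 10:15 → clear.
Noor: ends Thursday 21:15 at or before Ingrid starts Friday 10:15 → clear.
Sofia: ends Thursday 23:30 at or before Ingrid starts Friday 10:15 → clear.
Tariq: starts Friday 21:00 at or after Ingrid ends Friday 14:15 → clear.
Lucia: starts Saturday 07:15 at or after Ingrid ends Friday 14:15 → clear.
Yusuf: starts Saturday 07:30 at or after Ingrid ends Friday 14:15 → clear.
Priya: starts Saturday 10:15 at or after Ingrid ends Friday 14:15 → clear.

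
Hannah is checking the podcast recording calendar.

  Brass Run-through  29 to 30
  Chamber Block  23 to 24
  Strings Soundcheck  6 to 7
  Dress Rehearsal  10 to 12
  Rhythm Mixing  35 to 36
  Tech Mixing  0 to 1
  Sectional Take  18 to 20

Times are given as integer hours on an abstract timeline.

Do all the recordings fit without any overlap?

Sorted by start: Tech Mixing, Strings Soundcheck, Dress Rehearsal, Sectional Take, Chamber Block, Brass Run-through, Rhythm Mixing.
Strings Soundcheck starts after Tech Mixing ends, so nothing later overlaps Tech Mixing either.
Dress Rehearsal starts after Strings Soundcheck ends, so nothing later overlaps Strings Soundcheck either.
Sectional Take starts after Dress Rehearsal ends, so nothing later overlaps Dress Rehearsal either.
Chamber Block starts after Sectional Take ends, so nothing later overlaps Sectional Take either.
Brass Run-through starts after Chamber Block ends, so nothing later overlaps Chamber Block either.
Rhythm Mixing starts after Brass Run-through ends.
Every pair is clear; the schedule has no overlaps.

Yes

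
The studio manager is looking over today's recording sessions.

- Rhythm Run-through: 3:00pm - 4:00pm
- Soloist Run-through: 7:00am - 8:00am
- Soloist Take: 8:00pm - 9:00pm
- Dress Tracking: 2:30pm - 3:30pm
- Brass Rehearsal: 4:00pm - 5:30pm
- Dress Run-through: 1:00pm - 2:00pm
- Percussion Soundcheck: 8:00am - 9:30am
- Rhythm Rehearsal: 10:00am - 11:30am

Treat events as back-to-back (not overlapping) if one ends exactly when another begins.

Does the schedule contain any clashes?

Yes

Sorted by start: Soloist Run-through, Percussion Soundcheck, Rhythm Rehearsal, Dress Run-through, Dress Tracking, Rhythm Run-through, Brass Rehearsal, Soloist Take.
Percussion Soundcheck starts exactly when Soloist Run-through ends (back-to-back, no overlap) — done with Soloist Run-through.
Rhythm Rehearsal starts after Percussion Soundcheck ends — done with Percussion Soundcheck.
Dress Run-through starts after Rhythm Rehearsal ends — done with Rhythm Rehearsal.
Dress Tracking starts after Dress Run-through ends — done with Dress Run-through.
Rhythm Run-through starts before Dress Tracking ends → Dress Tracking and Rhythm Run-through overlap.
That's a conflict, so the schedule is not conflict-free.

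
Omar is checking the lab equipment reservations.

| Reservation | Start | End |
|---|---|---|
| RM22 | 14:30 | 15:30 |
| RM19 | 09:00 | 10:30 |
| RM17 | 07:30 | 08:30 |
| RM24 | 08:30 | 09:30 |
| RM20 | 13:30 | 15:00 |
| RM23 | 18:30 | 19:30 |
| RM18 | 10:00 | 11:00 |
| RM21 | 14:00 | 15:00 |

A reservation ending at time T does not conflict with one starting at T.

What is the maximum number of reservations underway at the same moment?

Sweep the timeline, counting +1 at each start and −1 at each end (ends before starts at a tie):
07:30 start RM17 → 1
08:30 end RM17 → 0
08:30 start RM24 → 1
09:00 start RM19 → 2
09:30 end RM24 → 1
10:00 start RM18 → 2
10:30 end RM19 → 1
11:00 end RM18 → 0
13:30 start RM20 → 1
14:00 start RM21 → 2
14:30 start RM22 → 3
15:00 end RM20 → 2
15:00 end RM21 → 1
15:30 end RM22 → 0
18:30 start RM23 → 1
19:30 end RM23 → 0
Peak is 3, at 14:30 (RM20, RM21, RM22).

3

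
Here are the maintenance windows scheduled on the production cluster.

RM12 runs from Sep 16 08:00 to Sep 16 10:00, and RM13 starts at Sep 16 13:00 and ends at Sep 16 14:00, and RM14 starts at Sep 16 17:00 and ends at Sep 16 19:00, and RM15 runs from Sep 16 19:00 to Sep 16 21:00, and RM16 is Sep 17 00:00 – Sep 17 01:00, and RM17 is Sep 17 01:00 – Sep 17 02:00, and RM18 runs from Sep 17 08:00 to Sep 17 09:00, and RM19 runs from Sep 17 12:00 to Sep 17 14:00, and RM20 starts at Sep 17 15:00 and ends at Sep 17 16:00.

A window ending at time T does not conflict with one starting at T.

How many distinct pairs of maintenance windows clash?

0

Sorted by start: RM12, RM13, RM14, RM15, RM16, RM17, RM18, RM19, RM20.
RM13 starts after RM12 ends, so nothing later overlaps RM12 either.
RM14 starts after RM13 ends, so nothing later overlaps RM13 either.
RM15 starts exactly when RM14 ends (back-to-back, no overlap), so nothing later overlaps RM14 either.
RM16 starts after RM15 ends, so nothing later overlaps RM15 either.
RM17 starts exactly when RM16 ends (back-to-back, no overlap), so nothing later overlaps RM16 either.
RM18 starts after RM17 ends, so nothing later overlaps RM17 either.
RM19 starts after RM18 ends, so nothing later overlaps RM18 either.
RM20 starts after RM19 ends.
No pair overlaps.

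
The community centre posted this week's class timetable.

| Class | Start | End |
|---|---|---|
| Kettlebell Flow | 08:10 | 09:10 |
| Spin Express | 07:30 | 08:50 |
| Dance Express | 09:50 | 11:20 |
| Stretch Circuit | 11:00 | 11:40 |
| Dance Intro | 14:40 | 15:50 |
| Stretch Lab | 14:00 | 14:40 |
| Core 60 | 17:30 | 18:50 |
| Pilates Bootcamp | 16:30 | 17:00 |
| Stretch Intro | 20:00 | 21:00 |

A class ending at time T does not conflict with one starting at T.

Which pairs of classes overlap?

Sorted by start: Spin Express, Kettlebell Flow, Dance Express, Stretch Circuit, Stretch Lab, Dance Intro, Pilates Bootcamp, Core 60, Stretch Intro.
Kettlebell Flow starts before Spin Express ends → Spin Express and Kettlebell Flow overlap.
Dance Express starts after Spin Express ends; Spin Express is clear from here.
Dance Express starts after Kettlebell Flow ends; Kettlebell Flow is clear from here.
Stretch Circuit starts before Dance Express ends → Dance Express and Stretch Circuit overlap.
Stretch Lab starts after Dance Express ends; Dance Express is clear from here.
Stretch Lab starts after Stretch Circuit ends; Stretch Circuit is clear from here.
Dance Intro starts exactly when Stretch Lab ends (back-to-back, no overlap); Stretch Lab is clear from here.
Pilates Bootcamp starts after Dance Intro ends; Dance Intro is clear from here.
Core 60 starts after Pilates Bootcamp ends; Pilates Bootcamp is clear from here.
Stretch Intro starts after Core 60 ends.

Dance Express & Stretch Circuit, Kettlebell Flow & Spin Express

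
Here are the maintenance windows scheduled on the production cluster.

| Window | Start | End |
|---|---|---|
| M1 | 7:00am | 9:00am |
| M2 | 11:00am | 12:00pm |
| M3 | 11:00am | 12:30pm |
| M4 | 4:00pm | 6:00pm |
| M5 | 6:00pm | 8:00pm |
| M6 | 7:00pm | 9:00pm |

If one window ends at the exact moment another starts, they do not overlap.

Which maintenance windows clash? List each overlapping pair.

M2 & M3, M5 & M6

Sorted by start: M1, M2, M3, M4, M5, M6.
M2 starts after M1 ends — done with M1.
M3 starts before M2 ends → M2 and M3 overlap.
M4 starts after M2 ends — done with M2.
M4 starts after M3 ends — done with M3.
M5 starts exactly when M4 ends (back-to-back, no overlap) — done with M4.
M6 starts before M5 ends → M5 and M6 overlap.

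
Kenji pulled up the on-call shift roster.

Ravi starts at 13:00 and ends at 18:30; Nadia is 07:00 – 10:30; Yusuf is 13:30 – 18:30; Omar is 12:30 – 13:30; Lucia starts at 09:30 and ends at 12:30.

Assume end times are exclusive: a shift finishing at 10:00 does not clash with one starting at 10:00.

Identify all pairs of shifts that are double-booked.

Two intervals overlap when each starts before the other ends.
Sorted by start: Nadia, Lucia, Omar, Ravi, Yusuf.
Lucia starts before Nadia ends → Nadia and Lucia overlap.
Omar starts after Nadia ends — done with Nadia.
Omar starts exactly when Lucia ends (back-to-back, no overlap) — done with Lucia.
Ravi starts before Omar ends → Omar and Ravi overlap.
Yusuf starts exactly when Omar ends (back-to-back, no overlap).
Yusuf starts before Ravi ends → Ravi and Yusuf overlap.

Lucia & Nadia, Omar & Ravi, Ravi & Yusuf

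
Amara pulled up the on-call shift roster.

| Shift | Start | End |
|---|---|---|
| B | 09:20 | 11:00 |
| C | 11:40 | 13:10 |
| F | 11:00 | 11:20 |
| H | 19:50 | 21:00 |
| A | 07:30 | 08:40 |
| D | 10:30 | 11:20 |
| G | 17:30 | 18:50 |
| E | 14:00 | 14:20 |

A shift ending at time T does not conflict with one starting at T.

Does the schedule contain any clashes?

Yes

Two intervals overlap when each starts before the other ends.
Sorted by start: A, B, D, F, C, E, G, H.
B starts after A ends, so nothing later overlaps A either.
D starts before B ends → B and D overlap.
That's a conflict, so the schedule is not conflict-free.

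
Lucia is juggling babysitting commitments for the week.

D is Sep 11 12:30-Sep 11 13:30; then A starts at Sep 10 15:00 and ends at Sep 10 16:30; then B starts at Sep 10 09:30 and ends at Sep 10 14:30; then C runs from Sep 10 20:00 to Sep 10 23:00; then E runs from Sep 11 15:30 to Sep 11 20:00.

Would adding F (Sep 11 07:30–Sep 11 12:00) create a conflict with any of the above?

No — it doesn't clash with anything

B: ends Sep 10 14:30 at or before F starts Sep 11 07:30 → clear.
A: ends Sep 10 16:30 at or before F starts Sep 11 07:30 → clear.
C: ends Sep 10 23:00 at or before F starts Sep 11 07:30 → clear.
D: starts Sep 11 12:30 at or after F ends Sep 11 12:00 → clear.
E: starts Sep 11 15:30 at or after F ends Sep 11 12:00 → clear.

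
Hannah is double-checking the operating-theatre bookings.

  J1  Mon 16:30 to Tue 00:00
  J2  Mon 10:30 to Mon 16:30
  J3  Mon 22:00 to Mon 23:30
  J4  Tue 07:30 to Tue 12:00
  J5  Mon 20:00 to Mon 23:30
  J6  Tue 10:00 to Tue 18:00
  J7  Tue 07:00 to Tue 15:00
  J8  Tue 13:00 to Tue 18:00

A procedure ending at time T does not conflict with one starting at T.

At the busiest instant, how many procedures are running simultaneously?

Sort all start/end points and keep a running count:
Mon 10:30 start J2 → 1
Mon 16:30 end J2 → 0
Mon 16:30 start J1 → 1
Mon 20:00 start J5 → 2
Mon 22:00 start J3 → 3
Mon 23:30 end J3 → 2
Mon 23:30 end J5 → 1
Tue 00:00 end J1 → 0
Tue 07:00 start J7 → 1
Tue 07:30 start J4 → 2
Tue 10:00 start J6 → 3
Tue 12:00 end J4 → 2
Tue 13:00 start J8 → 3
Tue 15:00 end J7 → 2
Tue 18:00 end J6 → 1
Tue 18:00 end J8 → 0
Peak is 3, at Mon 22:00 (J1, J3, J5).

3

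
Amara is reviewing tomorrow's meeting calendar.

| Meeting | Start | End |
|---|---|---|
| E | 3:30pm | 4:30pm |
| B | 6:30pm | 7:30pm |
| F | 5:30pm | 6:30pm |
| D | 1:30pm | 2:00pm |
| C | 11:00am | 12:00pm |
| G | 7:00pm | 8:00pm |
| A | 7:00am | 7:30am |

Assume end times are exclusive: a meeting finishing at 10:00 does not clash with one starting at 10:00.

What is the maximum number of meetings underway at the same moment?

Walk through starts and ends in time order (an end at T is processed before a start at T):
7:00am start A → 1
7:30am end A → 0
11:00am start C → 1
12:00pm end C → 0
1:30pm start D → 1
2:00pm end D → 0
3:30pm start E → 1
4:30pm end E → 0
5:30pm start F → 1
6:30pm end F → 0
6:30pm start B → 1
7:00pm start G → 2
7:30pm end B → 1
8:00pm end G → 0
Peak is 2, at 7:00pm (B, G).

2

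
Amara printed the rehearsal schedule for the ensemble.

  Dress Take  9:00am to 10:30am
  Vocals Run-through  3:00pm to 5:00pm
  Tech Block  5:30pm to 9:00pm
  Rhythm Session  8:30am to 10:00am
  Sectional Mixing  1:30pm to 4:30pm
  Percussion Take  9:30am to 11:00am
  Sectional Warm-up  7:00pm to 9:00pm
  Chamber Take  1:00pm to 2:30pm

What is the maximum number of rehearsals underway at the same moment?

Sweep the timeline, counting +1 at each start and −1 at each end (ends before starts at a tie):
8:30am start Rhythm Session → 1
9:00am start Dress Take → 2
9:30am start Percussion Take → 3
10:00am end Rhythm Session → 2
10:30am end Dress Take → 1
11:00am end Percussion Take → 0
1:00pm start Chamber Take → 1
1:30pm start Sectional Mixing → 2
2:30pm end Chamber Take → 1
3:00pm start Vocals Run-through → 2
4:30pm end Sectional Mixing → 1
5:00pm end Vocals Run-through → 0
5:30pm start Tech Block → 1
7:00pm start Sectional Warm-up → 2
9:00pm end Sectional Warm-up → 1
9:00pm end Tech Block → 0
Peak is 3, at 9:30am (Dress Take, Percussion Take, Rhythm Session).

3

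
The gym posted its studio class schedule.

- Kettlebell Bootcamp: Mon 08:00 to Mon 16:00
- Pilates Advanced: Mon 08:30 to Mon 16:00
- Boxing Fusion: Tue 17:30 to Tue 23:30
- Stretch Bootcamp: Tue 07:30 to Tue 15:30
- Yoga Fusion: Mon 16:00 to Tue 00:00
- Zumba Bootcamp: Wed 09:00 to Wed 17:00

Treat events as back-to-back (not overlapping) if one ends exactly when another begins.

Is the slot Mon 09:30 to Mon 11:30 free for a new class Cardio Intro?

Kettlebell Bootcamp: starts Mon 08:00 before Cardio Intro ends Mon 11:30, and ends Mon 16:00 after Cardio Intro starts Mon 09:30 → overlap.
Pilates Advanced: starts Mon 08:30 before Cardio Intro ends Mon 11:30, and ends Mon 16:00 after Cardio Intro starts Mon 09:30 → overlap.
Yoga Fusion: starts Mon 16:00 at or after Cardio Intro ends Mon 11:30 → clear.
Stretch Bootcamp: starts Tue 07:30 at or after Cardio Intro ends Mon 11:30 → clear.
Boxing Fusion: starts Tue 17:30 at or after Cardio Intro ends Mon 11:30 → clear.
Zumba Bootcamp: starts Wed 09:00 at or after Cardio Intro ends Mon 11:30 → clear.
Cardio Intro overlaps Kettlebell Bootcamp, Pilates Advanced.

No — it overlaps Kettlebell Bootcamp, Pilates Advanced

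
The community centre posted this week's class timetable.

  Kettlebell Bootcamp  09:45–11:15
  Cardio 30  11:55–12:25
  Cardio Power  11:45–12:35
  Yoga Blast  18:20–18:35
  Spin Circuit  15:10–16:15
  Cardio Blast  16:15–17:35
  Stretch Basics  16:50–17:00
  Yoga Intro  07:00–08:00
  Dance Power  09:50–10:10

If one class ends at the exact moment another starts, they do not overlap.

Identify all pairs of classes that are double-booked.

Two intervals overlap when each starts before the other ends.
Sorted by start: Yoga Intro, Kettlebell Bootcamp, Dance Power, Cardio Power, Cardio 30, Spin Circuit, Cardio Blast, Stretch Basics, Yoga Blast.
Kettlebell Bootcamp starts after Yoga Intro ends, so Yoga Intro has no further overlaps.
Dance Power starts before Kettlebell Bootcamp ends → Kettlebell Bootcamp and Dance Power overlap.
Cardio Power starts after Kettlebell Bootcamp ends, so Kettlebell Bootcamp has no further overlaps.
Cardio Power starts after Dance Power ends, so Dance Power has no further overlaps.
Cardio 30 starts before Cardio Power ends → Cardio Power and Cardio 30 overlap.
Spin Circuit starts after Cardio Power ends, so Cardio Power has no further overlaps.
Spin Circuit starts after Cardio 30 ends, so Cardio 30 has no further overlaps.
Cardio Blast starts exactly when Spin Circuit ends (back-to-back, no overlap), so Spin Circuit has no further overlaps.
Stretch Basics starts before Cardio Blast ends → Cardio Blast and Stretch Basics overlap.
Yoga Blast starts after Cardio Blast ends.
Yoga Blast starts after Stretch Basics ends.

Cardio 30 & Cardio Power, Cardio Blast & Stretch Basics, Dance Power & Kettlebell Bootcamp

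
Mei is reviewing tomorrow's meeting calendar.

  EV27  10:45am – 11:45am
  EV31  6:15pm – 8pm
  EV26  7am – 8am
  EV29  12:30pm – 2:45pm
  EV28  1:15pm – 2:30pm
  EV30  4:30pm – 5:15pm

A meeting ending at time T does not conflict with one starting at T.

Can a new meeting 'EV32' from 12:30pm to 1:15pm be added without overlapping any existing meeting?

No — it overlaps EV29

EV26: ends 8am at or before EV32 starts 12:30pm → clear.
EV27: ends 11:45am at or before EV32 starts 12:30pm → clear.
EV29: starts 12:30pm before EV32 ends 1:15pm, and ends 2:45pm after EV32 starts 12:30pm → overlap.
EV28: starts 1:15pm at or after EV32 ends 1:15pm → clear.
EV30: starts 4:30pm at or after EV32 ends 1:15pm → clear.
EV31: starts 6:15pm at or after EV32 ends 1:15pm → clear.
EV32 overlaps EV29.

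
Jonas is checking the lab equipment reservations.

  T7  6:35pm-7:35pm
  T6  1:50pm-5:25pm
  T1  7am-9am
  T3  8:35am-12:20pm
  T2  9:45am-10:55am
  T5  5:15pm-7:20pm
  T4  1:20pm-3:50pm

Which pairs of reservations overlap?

T1 & T3, T2 & T3, T4 & T6, T5 & T6, T5 & T7

Sorted by start: T1, T3, T2, T4, T6, T5, T7.
T3 starts before T1 ends → T1 and T3 overlap.
T2 starts after T1 ends, so nothing later overlaps T1 either.
T2 starts before T3 ends → T3 and T2 overlap.
T4 starts after T3 ends, so nothing later overlaps T3 either.
T4 starts after T2 ends, so nothing later overlaps T2 either.
T6 starts before T4 ends → T4 and T6 overlap.
T5 starts after T4 ends, so nothing later overlaps T4 either.
T5 starts before T6 ends → T6 and T5 overlap.
T7 starts after T6 ends.
T7 starts before T5 ends → T5 and T7 overlap.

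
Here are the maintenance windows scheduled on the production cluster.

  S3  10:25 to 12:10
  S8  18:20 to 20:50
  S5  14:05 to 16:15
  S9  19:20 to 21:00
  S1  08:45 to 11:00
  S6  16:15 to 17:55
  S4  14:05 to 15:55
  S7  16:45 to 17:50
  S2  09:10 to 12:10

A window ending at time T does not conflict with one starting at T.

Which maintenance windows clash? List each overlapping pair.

S1 & S2, S1 & S3, S2 & S3, S4 & S5, S6 & S7, S8 & S9

Sorted by start: S1, S2, S3, S4, S5, S6, S7, S8, S9.
S2 starts before S1 ends → S1 and S2 overlap.
S3 starts before S1 ends → S1 and S3 overlap.
S4 starts after S1 ends, so S1 has no further overlaps.
S3 starts before S2 ends → S2 and S3 overlap.
S4 starts after S2 ends, so S2 has no further overlaps.
S4 starts after S3 ends, so S3 has no further overlaps.
S5 starts before S4 ends → S4 and S5 overlap.
S6 starts after S4 ends, so S4 has no further overlaps.
S6 starts exactly when S5 ends (back-to-back, no overlap), so S5 has no further overlaps.
S7 starts before S6 ends → S6 and S7 overlap.
S8 starts after S6 ends, so S6 has no further overlaps.
S8 starts after S7 ends, so S7 has no further overlaps.
S9 starts before S8 ends → S8 and S9 overlap.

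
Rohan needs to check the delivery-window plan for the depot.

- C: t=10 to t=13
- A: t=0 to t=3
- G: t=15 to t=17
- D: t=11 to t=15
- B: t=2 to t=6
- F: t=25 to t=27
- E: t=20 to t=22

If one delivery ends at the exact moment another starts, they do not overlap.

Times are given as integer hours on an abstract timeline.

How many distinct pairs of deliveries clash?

2

Sorted by start: A, B, C, D, G, E, F.
B starts before A ends → A and B overlap.
C starts after A ends; A is clear from here.
C starts after B ends; B is clear from here.
D starts before C ends → C and D overlap.
G starts after C ends; C is clear from here.
G starts exactly when D ends (back-to-back, no overlap); D is clear from here.
E starts after G ends; G is clear from here.
F starts after E ends.
Overlapping pairs: A & B, C & D — 2 in total.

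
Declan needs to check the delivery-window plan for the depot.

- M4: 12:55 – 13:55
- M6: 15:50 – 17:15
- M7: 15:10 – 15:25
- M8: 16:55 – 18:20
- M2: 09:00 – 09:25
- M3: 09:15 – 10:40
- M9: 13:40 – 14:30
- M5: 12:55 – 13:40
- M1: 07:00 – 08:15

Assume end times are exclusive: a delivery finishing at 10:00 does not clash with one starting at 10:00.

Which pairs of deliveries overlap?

Check each pair: they overlap iff neither finishes before the other starts.
Sorted by start: M1, M2, M3, M4, M5, M9, M7, M6, M8.
M2 starts after M1 ends — done with M1.
M3 starts before M2 ends → M2 and M3 overlap.
M4 starts after M2 ends — done with M2.
M4 starts after M3 ends — done with M3.
M5 starts before M4 ends → M4 and M5 overlap.
M9 starts before M4 ends → M4 and M9 overlap.
M7 starts after M4 ends — done with M4.
M9 starts exactly when M5 ends (back-to-back, no overlap) — done with M5.
M7 starts after M9 ends — done with M9.
M6 starts after M7 ends — done with M7.
M8 starts before M6 ends → M6 and M8 overlap.

M2 & M3, M4 & M5, M4 & M9, M6 & M8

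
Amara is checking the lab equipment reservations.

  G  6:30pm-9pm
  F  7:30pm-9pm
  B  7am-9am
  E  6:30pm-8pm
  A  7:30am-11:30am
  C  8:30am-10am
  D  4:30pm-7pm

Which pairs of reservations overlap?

A & B, A & C, B & C, D & E, D & G, E & F, E & G, F & G

Sorted by start: B, A, C, D, E, G, F.
A starts before B ends → B and A overlap.
C starts before B ends → B and C overlap.
D starts after B ends, so nothing later overlaps B either.
C starts before A ends → A and C overlap.
D starts after A ends, so nothing later overlaps A either.
D starts after C ends, so nothing later overlaps C either.
E starts before D ends → D and E overlap.
G starts before D ends → D and G overlap.
F starts after D ends.
G starts before E ends → E and G overlap.
F starts before E ends → E and F overlap.
F starts before G ends → G and F overlap.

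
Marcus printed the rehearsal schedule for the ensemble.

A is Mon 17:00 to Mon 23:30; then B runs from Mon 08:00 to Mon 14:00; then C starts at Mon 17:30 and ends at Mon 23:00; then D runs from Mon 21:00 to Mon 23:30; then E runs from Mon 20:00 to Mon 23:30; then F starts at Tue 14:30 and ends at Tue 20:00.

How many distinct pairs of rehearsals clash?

Sorted by start: B, A, C, E, D, F.
A starts after B ends, so B has no further overlaps.
C starts before A ends → A and C overlap.
E starts before A ends → A and E overlap.
D starts before A ends → A and D overlap.
F starts after A ends.
E starts before C ends → C and E overlap.
D starts before C ends → C and D overlap.
F starts after C ends.
D starts before E ends → E and D overlap.
F starts after E ends.
F starts after D ends.
Overlapping pairs: A & C, A & D, A & E, C & D, C & E, D & E — 6 in total.

6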